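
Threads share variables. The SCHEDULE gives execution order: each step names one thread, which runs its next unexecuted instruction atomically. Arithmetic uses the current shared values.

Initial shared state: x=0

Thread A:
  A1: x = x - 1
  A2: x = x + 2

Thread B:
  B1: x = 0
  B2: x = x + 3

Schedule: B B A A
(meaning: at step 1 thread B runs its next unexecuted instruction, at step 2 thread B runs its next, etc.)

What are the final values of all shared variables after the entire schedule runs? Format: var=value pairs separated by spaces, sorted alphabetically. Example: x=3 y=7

Step 1: thread B executes B1 (x = 0). Shared: x=0. PCs: A@0 B@1
Step 2: thread B executes B2 (x = x + 3). Shared: x=3. PCs: A@0 B@2
Step 3: thread A executes A1 (x = x - 1). Shared: x=2. PCs: A@1 B@2
Step 4: thread A executes A2 (x = x + 2). Shared: x=4. PCs: A@2 B@2

Answer: x=4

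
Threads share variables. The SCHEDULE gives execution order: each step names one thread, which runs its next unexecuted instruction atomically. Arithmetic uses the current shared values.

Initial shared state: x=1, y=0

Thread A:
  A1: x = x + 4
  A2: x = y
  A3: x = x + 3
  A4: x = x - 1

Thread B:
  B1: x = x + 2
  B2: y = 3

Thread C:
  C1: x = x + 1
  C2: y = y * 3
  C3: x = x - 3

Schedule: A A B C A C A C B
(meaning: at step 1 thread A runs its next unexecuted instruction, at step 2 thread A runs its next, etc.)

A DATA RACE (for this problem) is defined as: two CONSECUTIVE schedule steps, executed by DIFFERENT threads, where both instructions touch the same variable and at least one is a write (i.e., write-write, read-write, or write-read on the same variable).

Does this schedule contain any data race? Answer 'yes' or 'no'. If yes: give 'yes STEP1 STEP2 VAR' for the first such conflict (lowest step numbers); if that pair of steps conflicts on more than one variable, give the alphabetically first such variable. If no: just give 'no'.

Answer: yes 2 3 x

Derivation:
Steps 1,2: same thread (A). No race.
Steps 2,3: A(x = y) vs B(x = x + 2). RACE on x (W-W).
Steps 3,4: B(x = x + 2) vs C(x = x + 1). RACE on x (W-W).
Steps 4,5: C(x = x + 1) vs A(x = x + 3). RACE on x (W-W).
Steps 5,6: A(r=x,w=x) vs C(r=y,w=y). No conflict.
Steps 6,7: C(r=y,w=y) vs A(r=x,w=x). No conflict.
Steps 7,8: A(x = x - 1) vs C(x = x - 3). RACE on x (W-W).
Steps 8,9: C(r=x,w=x) vs B(r=-,w=y). No conflict.
First conflict at steps 2,3.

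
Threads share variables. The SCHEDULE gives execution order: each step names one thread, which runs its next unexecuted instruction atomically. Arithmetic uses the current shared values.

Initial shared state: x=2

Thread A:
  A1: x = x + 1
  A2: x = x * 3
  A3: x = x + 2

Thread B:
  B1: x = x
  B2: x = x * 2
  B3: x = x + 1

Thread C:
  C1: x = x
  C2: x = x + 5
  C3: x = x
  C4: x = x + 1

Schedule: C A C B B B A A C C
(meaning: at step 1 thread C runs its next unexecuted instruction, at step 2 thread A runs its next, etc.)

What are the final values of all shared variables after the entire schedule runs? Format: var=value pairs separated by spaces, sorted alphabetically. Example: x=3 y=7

Answer: x=54

Derivation:
Step 1: thread C executes C1 (x = x). Shared: x=2. PCs: A@0 B@0 C@1
Step 2: thread A executes A1 (x = x + 1). Shared: x=3. PCs: A@1 B@0 C@1
Step 3: thread C executes C2 (x = x + 5). Shared: x=8. PCs: A@1 B@0 C@2
Step 4: thread B executes B1 (x = x). Shared: x=8. PCs: A@1 B@1 C@2
Step 5: thread B executes B2 (x = x * 2). Shared: x=16. PCs: A@1 B@2 C@2
Step 6: thread B executes B3 (x = x + 1). Shared: x=17. PCs: A@1 B@3 C@2
Step 7: thread A executes A2 (x = x * 3). Shared: x=51. PCs: A@2 B@3 C@2
Step 8: thread A executes A3 (x = x + 2). Shared: x=53. PCs: A@3 B@3 C@2
Step 9: thread C executes C3 (x = x). Shared: x=53. PCs: A@3 B@3 C@3
Step 10: thread C executes C4 (x = x + 1). Shared: x=54. PCs: A@3 B@3 C@4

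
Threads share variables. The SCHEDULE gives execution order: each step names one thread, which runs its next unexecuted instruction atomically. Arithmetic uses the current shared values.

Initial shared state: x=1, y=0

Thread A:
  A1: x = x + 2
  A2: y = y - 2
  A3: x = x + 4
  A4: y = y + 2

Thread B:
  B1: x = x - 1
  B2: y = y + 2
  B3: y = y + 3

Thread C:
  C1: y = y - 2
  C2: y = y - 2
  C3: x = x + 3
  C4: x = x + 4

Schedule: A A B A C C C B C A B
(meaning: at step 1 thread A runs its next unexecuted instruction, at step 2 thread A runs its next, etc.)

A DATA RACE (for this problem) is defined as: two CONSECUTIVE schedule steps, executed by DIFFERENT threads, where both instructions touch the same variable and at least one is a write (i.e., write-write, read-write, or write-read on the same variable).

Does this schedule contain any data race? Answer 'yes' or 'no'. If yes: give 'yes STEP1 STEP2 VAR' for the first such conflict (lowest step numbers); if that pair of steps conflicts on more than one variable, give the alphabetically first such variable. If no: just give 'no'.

Answer: yes 3 4 x

Derivation:
Steps 1,2: same thread (A). No race.
Steps 2,3: A(r=y,w=y) vs B(r=x,w=x). No conflict.
Steps 3,4: B(x = x - 1) vs A(x = x + 4). RACE on x (W-W).
Steps 4,5: A(r=x,w=x) vs C(r=y,w=y). No conflict.
Steps 5,6: same thread (C). No race.
Steps 6,7: same thread (C). No race.
Steps 7,8: C(r=x,w=x) vs B(r=y,w=y). No conflict.
Steps 8,9: B(r=y,w=y) vs C(r=x,w=x). No conflict.
Steps 9,10: C(r=x,w=x) vs A(r=y,w=y). No conflict.
Steps 10,11: A(y = y + 2) vs B(y = y + 3). RACE on y (W-W).
First conflict at steps 3,4.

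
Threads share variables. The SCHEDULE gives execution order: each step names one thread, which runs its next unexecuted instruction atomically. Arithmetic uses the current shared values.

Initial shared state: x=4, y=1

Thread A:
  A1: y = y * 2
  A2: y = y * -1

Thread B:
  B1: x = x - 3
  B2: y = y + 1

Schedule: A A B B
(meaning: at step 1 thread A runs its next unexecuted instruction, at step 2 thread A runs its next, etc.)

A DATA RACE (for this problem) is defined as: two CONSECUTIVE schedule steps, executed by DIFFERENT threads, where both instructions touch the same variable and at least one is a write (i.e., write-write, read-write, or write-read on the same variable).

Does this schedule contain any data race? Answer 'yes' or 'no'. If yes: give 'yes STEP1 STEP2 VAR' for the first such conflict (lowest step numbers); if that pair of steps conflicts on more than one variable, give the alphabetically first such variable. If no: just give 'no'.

Answer: no

Derivation:
Steps 1,2: same thread (A). No race.
Steps 2,3: A(r=y,w=y) vs B(r=x,w=x). No conflict.
Steps 3,4: same thread (B). No race.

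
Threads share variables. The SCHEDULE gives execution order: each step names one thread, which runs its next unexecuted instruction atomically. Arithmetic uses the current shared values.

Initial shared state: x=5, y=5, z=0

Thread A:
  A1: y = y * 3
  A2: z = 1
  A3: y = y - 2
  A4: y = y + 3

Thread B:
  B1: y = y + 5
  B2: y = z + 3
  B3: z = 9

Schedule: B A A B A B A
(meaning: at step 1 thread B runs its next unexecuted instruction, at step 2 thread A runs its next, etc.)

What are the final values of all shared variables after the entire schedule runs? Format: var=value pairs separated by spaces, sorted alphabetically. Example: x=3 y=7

Answer: x=5 y=5 z=9

Derivation:
Step 1: thread B executes B1 (y = y + 5). Shared: x=5 y=10 z=0. PCs: A@0 B@1
Step 2: thread A executes A1 (y = y * 3). Shared: x=5 y=30 z=0. PCs: A@1 B@1
Step 3: thread A executes A2 (z = 1). Shared: x=5 y=30 z=1. PCs: A@2 B@1
Step 4: thread B executes B2 (y = z + 3). Shared: x=5 y=4 z=1. PCs: A@2 B@2
Step 5: thread A executes A3 (y = y - 2). Shared: x=5 y=2 z=1. PCs: A@3 B@2
Step 6: thread B executes B3 (z = 9). Shared: x=5 y=2 z=9. PCs: A@3 B@3
Step 7: thread A executes A4 (y = y + 3). Shared: x=5 y=5 z=9. PCs: A@4 B@3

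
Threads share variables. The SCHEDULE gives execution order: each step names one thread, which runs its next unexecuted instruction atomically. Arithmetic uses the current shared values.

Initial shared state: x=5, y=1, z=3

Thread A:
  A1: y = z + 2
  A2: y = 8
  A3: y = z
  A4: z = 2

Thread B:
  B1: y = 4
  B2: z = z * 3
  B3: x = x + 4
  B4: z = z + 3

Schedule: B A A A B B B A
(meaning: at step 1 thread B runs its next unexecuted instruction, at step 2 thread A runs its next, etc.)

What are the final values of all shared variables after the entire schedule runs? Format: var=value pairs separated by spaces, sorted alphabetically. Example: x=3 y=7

Answer: x=9 y=3 z=2

Derivation:
Step 1: thread B executes B1 (y = 4). Shared: x=5 y=4 z=3. PCs: A@0 B@1
Step 2: thread A executes A1 (y = z + 2). Shared: x=5 y=5 z=3. PCs: A@1 B@1
Step 3: thread A executes A2 (y = 8). Shared: x=5 y=8 z=3. PCs: A@2 B@1
Step 4: thread A executes A3 (y = z). Shared: x=5 y=3 z=3. PCs: A@3 B@1
Step 5: thread B executes B2 (z = z * 3). Shared: x=5 y=3 z=9. PCs: A@3 B@2
Step 6: thread B executes B3 (x = x + 4). Shared: x=9 y=3 z=9. PCs: A@3 B@3
Step 7: thread B executes B4 (z = z + 3). Shared: x=9 y=3 z=12. PCs: A@3 B@4
Step 8: thread A executes A4 (z = 2). Shared: x=9 y=3 z=2. PCs: A@4 B@4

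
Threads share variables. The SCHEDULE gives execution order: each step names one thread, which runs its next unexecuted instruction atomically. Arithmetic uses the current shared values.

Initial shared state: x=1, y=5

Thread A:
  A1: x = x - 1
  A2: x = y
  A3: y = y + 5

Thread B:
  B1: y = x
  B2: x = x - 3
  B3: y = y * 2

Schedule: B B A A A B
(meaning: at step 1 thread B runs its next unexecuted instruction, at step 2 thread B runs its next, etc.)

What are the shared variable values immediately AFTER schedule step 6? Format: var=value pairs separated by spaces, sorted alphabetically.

Step 1: thread B executes B1 (y = x). Shared: x=1 y=1. PCs: A@0 B@1
Step 2: thread B executes B2 (x = x - 3). Shared: x=-2 y=1. PCs: A@0 B@2
Step 3: thread A executes A1 (x = x - 1). Shared: x=-3 y=1. PCs: A@1 B@2
Step 4: thread A executes A2 (x = y). Shared: x=1 y=1. PCs: A@2 B@2
Step 5: thread A executes A3 (y = y + 5). Shared: x=1 y=6. PCs: A@3 B@2
Step 6: thread B executes B3 (y = y * 2). Shared: x=1 y=12. PCs: A@3 B@3

Answer: x=1 y=12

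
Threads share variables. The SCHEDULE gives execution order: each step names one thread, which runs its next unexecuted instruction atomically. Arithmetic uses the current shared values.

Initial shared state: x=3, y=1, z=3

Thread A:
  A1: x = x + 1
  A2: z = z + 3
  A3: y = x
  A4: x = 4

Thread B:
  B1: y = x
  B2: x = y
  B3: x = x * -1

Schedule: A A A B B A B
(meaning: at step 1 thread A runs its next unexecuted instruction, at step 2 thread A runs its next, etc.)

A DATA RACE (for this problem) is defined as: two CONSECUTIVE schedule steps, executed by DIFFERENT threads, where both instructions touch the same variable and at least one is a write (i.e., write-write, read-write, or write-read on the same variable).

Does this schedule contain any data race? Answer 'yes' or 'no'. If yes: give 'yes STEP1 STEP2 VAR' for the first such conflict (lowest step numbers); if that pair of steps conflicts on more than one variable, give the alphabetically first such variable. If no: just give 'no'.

Answer: yes 3 4 y

Derivation:
Steps 1,2: same thread (A). No race.
Steps 2,3: same thread (A). No race.
Steps 3,4: A(y = x) vs B(y = x). RACE on y (W-W).
Steps 4,5: same thread (B). No race.
Steps 5,6: B(x = y) vs A(x = 4). RACE on x (W-W).
Steps 6,7: A(x = 4) vs B(x = x * -1). RACE on x (W-W).
First conflict at steps 3,4.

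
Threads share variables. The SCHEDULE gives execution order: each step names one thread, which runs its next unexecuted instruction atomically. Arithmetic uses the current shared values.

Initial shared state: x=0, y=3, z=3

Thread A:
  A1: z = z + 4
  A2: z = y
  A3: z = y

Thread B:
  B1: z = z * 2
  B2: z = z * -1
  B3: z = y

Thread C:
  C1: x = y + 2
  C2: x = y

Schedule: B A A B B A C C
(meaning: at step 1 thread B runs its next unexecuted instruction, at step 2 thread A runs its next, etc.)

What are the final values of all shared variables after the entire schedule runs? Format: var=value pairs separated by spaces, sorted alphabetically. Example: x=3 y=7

Answer: x=3 y=3 z=3

Derivation:
Step 1: thread B executes B1 (z = z * 2). Shared: x=0 y=3 z=6. PCs: A@0 B@1 C@0
Step 2: thread A executes A1 (z = z + 4). Shared: x=0 y=3 z=10. PCs: A@1 B@1 C@0
Step 3: thread A executes A2 (z = y). Shared: x=0 y=3 z=3. PCs: A@2 B@1 C@0
Step 4: thread B executes B2 (z = z * -1). Shared: x=0 y=3 z=-3. PCs: A@2 B@2 C@0
Step 5: thread B executes B3 (z = y). Shared: x=0 y=3 z=3. PCs: A@2 B@3 C@0
Step 6: thread A executes A3 (z = y). Shared: x=0 y=3 z=3. PCs: A@3 B@3 C@0
Step 7: thread C executes C1 (x = y + 2). Shared: x=5 y=3 z=3. PCs: A@3 B@3 C@1
Step 8: thread C executes C2 (x = y). Shared: x=3 y=3 z=3. PCs: A@3 B@3 C@2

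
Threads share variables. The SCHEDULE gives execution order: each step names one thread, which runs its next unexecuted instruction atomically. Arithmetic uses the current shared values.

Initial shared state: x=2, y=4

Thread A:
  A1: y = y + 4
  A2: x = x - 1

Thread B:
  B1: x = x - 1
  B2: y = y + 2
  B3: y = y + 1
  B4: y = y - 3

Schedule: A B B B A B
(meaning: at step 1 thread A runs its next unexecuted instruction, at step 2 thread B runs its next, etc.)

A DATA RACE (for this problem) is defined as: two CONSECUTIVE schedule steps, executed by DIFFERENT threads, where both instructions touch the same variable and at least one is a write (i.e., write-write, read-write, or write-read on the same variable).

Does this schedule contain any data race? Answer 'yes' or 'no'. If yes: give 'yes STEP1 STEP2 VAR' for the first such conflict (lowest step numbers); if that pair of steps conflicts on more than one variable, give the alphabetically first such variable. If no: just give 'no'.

Steps 1,2: A(r=y,w=y) vs B(r=x,w=x). No conflict.
Steps 2,3: same thread (B). No race.
Steps 3,4: same thread (B). No race.
Steps 4,5: B(r=y,w=y) vs A(r=x,w=x). No conflict.
Steps 5,6: A(r=x,w=x) vs B(r=y,w=y). No conflict.

Answer: no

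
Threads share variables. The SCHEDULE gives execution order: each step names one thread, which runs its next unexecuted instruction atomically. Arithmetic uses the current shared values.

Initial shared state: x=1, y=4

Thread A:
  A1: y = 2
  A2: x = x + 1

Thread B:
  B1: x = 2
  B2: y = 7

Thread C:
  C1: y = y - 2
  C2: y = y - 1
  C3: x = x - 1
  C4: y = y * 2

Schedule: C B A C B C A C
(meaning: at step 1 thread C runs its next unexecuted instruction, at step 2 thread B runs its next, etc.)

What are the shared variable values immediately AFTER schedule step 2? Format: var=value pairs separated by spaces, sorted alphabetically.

Answer: x=2 y=2

Derivation:
Step 1: thread C executes C1 (y = y - 2). Shared: x=1 y=2. PCs: A@0 B@0 C@1
Step 2: thread B executes B1 (x = 2). Shared: x=2 y=2. PCs: A@0 B@1 C@1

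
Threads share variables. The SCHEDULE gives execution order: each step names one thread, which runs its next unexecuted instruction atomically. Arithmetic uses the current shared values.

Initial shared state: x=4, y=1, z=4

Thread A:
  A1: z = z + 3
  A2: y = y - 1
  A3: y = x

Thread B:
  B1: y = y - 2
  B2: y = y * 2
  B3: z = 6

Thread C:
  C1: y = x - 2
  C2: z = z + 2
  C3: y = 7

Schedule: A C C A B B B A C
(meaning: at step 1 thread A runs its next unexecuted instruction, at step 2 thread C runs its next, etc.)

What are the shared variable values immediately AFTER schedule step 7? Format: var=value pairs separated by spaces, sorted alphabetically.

Step 1: thread A executes A1 (z = z + 3). Shared: x=4 y=1 z=7. PCs: A@1 B@0 C@0
Step 2: thread C executes C1 (y = x - 2). Shared: x=4 y=2 z=7. PCs: A@1 B@0 C@1
Step 3: thread C executes C2 (z = z + 2). Shared: x=4 y=2 z=9. PCs: A@1 B@0 C@2
Step 4: thread A executes A2 (y = y - 1). Shared: x=4 y=1 z=9. PCs: A@2 B@0 C@2
Step 5: thread B executes B1 (y = y - 2). Shared: x=4 y=-1 z=9. PCs: A@2 B@1 C@2
Step 6: thread B executes B2 (y = y * 2). Shared: x=4 y=-2 z=9. PCs: A@2 B@2 C@2
Step 7: thread B executes B3 (z = 6). Shared: x=4 y=-2 z=6. PCs: A@2 B@3 C@2

Answer: x=4 y=-2 z=6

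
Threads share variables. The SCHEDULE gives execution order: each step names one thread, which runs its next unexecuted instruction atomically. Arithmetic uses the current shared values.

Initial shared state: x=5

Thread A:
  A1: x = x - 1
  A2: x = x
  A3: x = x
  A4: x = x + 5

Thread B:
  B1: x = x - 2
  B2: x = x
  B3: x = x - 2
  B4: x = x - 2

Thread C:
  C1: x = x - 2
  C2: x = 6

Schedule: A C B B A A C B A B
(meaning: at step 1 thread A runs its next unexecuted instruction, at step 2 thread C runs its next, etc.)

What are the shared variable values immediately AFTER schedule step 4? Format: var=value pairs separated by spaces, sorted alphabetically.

Answer: x=0

Derivation:
Step 1: thread A executes A1 (x = x - 1). Shared: x=4. PCs: A@1 B@0 C@0
Step 2: thread C executes C1 (x = x - 2). Shared: x=2. PCs: A@1 B@0 C@1
Step 3: thread B executes B1 (x = x - 2). Shared: x=0. PCs: A@1 B@1 C@1
Step 4: thread B executes B2 (x = x). Shared: x=0. PCs: A@1 B@2 C@1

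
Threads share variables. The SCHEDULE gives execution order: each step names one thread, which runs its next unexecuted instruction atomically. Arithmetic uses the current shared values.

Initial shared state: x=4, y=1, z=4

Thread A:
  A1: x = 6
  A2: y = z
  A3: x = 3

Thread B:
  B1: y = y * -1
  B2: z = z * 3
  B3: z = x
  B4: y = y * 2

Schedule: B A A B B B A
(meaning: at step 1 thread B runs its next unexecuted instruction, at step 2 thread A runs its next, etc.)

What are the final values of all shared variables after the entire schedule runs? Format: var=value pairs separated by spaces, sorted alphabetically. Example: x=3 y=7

Step 1: thread B executes B1 (y = y * -1). Shared: x=4 y=-1 z=4. PCs: A@0 B@1
Step 2: thread A executes A1 (x = 6). Shared: x=6 y=-1 z=4. PCs: A@1 B@1
Step 3: thread A executes A2 (y = z). Shared: x=6 y=4 z=4. PCs: A@2 B@1
Step 4: thread B executes B2 (z = z * 3). Shared: x=6 y=4 z=12. PCs: A@2 B@2
Step 5: thread B executes B3 (z = x). Shared: x=6 y=4 z=6. PCs: A@2 B@3
Step 6: thread B executes B4 (y = y * 2). Shared: x=6 y=8 z=6. PCs: A@2 B@4
Step 7: thread A executes A3 (x = 3). Shared: x=3 y=8 z=6. PCs: A@3 B@4

Answer: x=3 y=8 z=6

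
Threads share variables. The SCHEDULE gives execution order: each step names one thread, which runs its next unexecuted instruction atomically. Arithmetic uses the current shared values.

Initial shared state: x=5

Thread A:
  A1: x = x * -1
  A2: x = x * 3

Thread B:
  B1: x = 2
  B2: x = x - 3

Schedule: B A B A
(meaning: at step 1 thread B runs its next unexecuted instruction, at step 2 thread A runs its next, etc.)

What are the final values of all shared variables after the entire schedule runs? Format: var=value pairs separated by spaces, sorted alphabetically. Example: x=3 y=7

Answer: x=-15

Derivation:
Step 1: thread B executes B1 (x = 2). Shared: x=2. PCs: A@0 B@1
Step 2: thread A executes A1 (x = x * -1). Shared: x=-2. PCs: A@1 B@1
Step 3: thread B executes B2 (x = x - 3). Shared: x=-5. PCs: A@1 B@2
Step 4: thread A executes A2 (x = x * 3). Shared: x=-15. PCs: A@2 B@2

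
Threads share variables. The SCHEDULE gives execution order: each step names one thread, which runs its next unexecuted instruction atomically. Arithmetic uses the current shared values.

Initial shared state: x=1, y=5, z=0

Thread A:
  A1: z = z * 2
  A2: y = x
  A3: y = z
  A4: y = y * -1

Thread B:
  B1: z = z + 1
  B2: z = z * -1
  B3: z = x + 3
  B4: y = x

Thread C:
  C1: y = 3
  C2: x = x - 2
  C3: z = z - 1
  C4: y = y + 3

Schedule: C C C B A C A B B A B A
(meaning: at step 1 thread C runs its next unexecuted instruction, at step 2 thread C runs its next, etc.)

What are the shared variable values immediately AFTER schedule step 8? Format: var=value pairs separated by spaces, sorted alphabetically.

Step 1: thread C executes C1 (y = 3). Shared: x=1 y=3 z=0. PCs: A@0 B@0 C@1
Step 2: thread C executes C2 (x = x - 2). Shared: x=-1 y=3 z=0. PCs: A@0 B@0 C@2
Step 3: thread C executes C3 (z = z - 1). Shared: x=-1 y=3 z=-1. PCs: A@0 B@0 C@3
Step 4: thread B executes B1 (z = z + 1). Shared: x=-1 y=3 z=0. PCs: A@0 B@1 C@3
Step 5: thread A executes A1 (z = z * 2). Shared: x=-1 y=3 z=0. PCs: A@1 B@1 C@3
Step 6: thread C executes C4 (y = y + 3). Shared: x=-1 y=6 z=0. PCs: A@1 B@1 C@4
Step 7: thread A executes A2 (y = x). Shared: x=-1 y=-1 z=0. PCs: A@2 B@1 C@4
Step 8: thread B executes B2 (z = z * -1). Shared: x=-1 y=-1 z=0. PCs: A@2 B@2 C@4

Answer: x=-1 y=-1 z=0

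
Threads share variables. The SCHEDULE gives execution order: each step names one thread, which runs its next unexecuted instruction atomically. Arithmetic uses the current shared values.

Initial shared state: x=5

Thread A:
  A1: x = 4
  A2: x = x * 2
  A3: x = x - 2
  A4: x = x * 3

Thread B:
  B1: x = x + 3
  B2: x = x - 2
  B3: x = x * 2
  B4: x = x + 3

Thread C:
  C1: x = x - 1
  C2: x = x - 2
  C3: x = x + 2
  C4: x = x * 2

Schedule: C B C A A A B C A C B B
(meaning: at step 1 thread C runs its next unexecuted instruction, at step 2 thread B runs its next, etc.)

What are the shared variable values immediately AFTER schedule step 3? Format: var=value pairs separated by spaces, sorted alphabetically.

Step 1: thread C executes C1 (x = x - 1). Shared: x=4. PCs: A@0 B@0 C@1
Step 2: thread B executes B1 (x = x + 3). Shared: x=7. PCs: A@0 B@1 C@1
Step 3: thread C executes C2 (x = x - 2). Shared: x=5. PCs: A@0 B@1 C@2

Answer: x=5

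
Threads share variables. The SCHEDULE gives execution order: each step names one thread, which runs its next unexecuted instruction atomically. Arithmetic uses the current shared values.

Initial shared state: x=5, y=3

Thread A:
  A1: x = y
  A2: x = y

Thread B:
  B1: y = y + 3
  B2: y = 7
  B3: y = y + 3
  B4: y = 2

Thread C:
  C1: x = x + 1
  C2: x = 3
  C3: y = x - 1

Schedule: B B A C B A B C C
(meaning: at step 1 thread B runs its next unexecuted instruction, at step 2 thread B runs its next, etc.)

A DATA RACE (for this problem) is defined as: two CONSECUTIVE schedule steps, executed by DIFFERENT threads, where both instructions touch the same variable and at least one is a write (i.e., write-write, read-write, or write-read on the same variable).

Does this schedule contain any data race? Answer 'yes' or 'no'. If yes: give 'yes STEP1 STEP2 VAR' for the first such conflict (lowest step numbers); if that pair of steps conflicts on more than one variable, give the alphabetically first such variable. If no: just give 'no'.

Answer: yes 2 3 y

Derivation:
Steps 1,2: same thread (B). No race.
Steps 2,3: B(y = 7) vs A(x = y). RACE on y (W-R).
Steps 3,4: A(x = y) vs C(x = x + 1). RACE on x (W-W).
Steps 4,5: C(r=x,w=x) vs B(r=y,w=y). No conflict.
Steps 5,6: B(y = y + 3) vs A(x = y). RACE on y (W-R).
Steps 6,7: A(x = y) vs B(y = 2). RACE on y (R-W).
Steps 7,8: B(r=-,w=y) vs C(r=-,w=x). No conflict.
Steps 8,9: same thread (C). No race.
First conflict at steps 2,3.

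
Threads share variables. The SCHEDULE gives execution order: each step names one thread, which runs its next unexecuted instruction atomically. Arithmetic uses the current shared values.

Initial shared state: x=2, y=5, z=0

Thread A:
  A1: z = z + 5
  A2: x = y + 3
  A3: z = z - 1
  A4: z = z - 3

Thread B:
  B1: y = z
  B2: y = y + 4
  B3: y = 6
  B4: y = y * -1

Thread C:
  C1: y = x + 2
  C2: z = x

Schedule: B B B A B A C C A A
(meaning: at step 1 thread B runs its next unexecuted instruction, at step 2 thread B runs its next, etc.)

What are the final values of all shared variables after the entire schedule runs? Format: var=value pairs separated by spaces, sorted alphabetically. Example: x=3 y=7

Answer: x=-3 y=-1 z=-7

Derivation:
Step 1: thread B executes B1 (y = z). Shared: x=2 y=0 z=0. PCs: A@0 B@1 C@0
Step 2: thread B executes B2 (y = y + 4). Shared: x=2 y=4 z=0. PCs: A@0 B@2 C@0
Step 3: thread B executes B3 (y = 6). Shared: x=2 y=6 z=0. PCs: A@0 B@3 C@0
Step 4: thread A executes A1 (z = z + 5). Shared: x=2 y=6 z=5. PCs: A@1 B@3 C@0
Step 5: thread B executes B4 (y = y * -1). Shared: x=2 y=-6 z=5. PCs: A@1 B@4 C@0
Step 6: thread A executes A2 (x = y + 3). Shared: x=-3 y=-6 z=5. PCs: A@2 B@4 C@0
Step 7: thread C executes C1 (y = x + 2). Shared: x=-3 y=-1 z=5. PCs: A@2 B@4 C@1
Step 8: thread C executes C2 (z = x). Shared: x=-3 y=-1 z=-3. PCs: A@2 B@4 C@2
Step 9: thread A executes A3 (z = z - 1). Shared: x=-3 y=-1 z=-4. PCs: A@3 B@4 C@2
Step 10: thread A executes A4 (z = z - 3). Shared: x=-3 y=-1 z=-7. PCs: A@4 B@4 C@2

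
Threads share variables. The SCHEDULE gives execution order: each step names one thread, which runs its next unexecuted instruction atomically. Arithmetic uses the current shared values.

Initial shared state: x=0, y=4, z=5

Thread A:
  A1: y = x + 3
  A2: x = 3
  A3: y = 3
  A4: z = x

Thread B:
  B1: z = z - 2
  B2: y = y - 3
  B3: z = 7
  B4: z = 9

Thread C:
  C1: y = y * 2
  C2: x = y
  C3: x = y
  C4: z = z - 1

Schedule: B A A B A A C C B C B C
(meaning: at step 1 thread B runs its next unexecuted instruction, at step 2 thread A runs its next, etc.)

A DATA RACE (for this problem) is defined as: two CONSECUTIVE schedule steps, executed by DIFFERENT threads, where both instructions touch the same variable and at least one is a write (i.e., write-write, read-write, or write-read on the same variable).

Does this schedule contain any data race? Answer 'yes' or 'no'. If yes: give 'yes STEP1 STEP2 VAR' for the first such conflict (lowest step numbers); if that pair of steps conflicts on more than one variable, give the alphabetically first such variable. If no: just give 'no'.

Answer: yes 4 5 y

Derivation:
Steps 1,2: B(r=z,w=z) vs A(r=x,w=y). No conflict.
Steps 2,3: same thread (A). No race.
Steps 3,4: A(r=-,w=x) vs B(r=y,w=y). No conflict.
Steps 4,5: B(y = y - 3) vs A(y = 3). RACE on y (W-W).
Steps 5,6: same thread (A). No race.
Steps 6,7: A(r=x,w=z) vs C(r=y,w=y). No conflict.
Steps 7,8: same thread (C). No race.
Steps 8,9: C(r=y,w=x) vs B(r=-,w=z). No conflict.
Steps 9,10: B(r=-,w=z) vs C(r=y,w=x). No conflict.
Steps 10,11: C(r=y,w=x) vs B(r=-,w=z). No conflict.
Steps 11,12: B(z = 9) vs C(z = z - 1). RACE on z (W-W).
First conflict at steps 4,5.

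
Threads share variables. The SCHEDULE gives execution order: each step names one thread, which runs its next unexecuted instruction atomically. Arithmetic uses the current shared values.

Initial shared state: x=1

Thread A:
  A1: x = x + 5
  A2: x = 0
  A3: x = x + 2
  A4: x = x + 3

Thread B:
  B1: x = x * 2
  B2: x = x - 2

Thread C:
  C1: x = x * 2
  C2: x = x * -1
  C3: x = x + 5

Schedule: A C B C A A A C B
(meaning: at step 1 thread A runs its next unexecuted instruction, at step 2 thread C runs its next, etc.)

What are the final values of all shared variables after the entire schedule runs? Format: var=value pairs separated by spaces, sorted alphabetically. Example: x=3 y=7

Answer: x=8

Derivation:
Step 1: thread A executes A1 (x = x + 5). Shared: x=6. PCs: A@1 B@0 C@0
Step 2: thread C executes C1 (x = x * 2). Shared: x=12. PCs: A@1 B@0 C@1
Step 3: thread B executes B1 (x = x * 2). Shared: x=24. PCs: A@1 B@1 C@1
Step 4: thread C executes C2 (x = x * -1). Shared: x=-24. PCs: A@1 B@1 C@2
Step 5: thread A executes A2 (x = 0). Shared: x=0. PCs: A@2 B@1 C@2
Step 6: thread A executes A3 (x = x + 2). Shared: x=2. PCs: A@3 B@1 C@2
Step 7: thread A executes A4 (x = x + 3). Shared: x=5. PCs: A@4 B@1 C@2
Step 8: thread C executes C3 (x = x + 5). Shared: x=10. PCs: A@4 B@1 C@3
Step 9: thread B executes B2 (x = x - 2). Shared: x=8. PCs: A@4 B@2 C@3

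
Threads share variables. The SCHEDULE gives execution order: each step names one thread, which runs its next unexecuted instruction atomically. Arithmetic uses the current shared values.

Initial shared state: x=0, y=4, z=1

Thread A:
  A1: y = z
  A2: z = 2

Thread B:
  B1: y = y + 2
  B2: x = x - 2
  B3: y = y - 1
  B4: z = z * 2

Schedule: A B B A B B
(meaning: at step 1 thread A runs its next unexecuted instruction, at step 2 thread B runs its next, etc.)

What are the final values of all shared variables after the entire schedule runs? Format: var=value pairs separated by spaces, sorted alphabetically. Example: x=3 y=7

Step 1: thread A executes A1 (y = z). Shared: x=0 y=1 z=1. PCs: A@1 B@0
Step 2: thread B executes B1 (y = y + 2). Shared: x=0 y=3 z=1. PCs: A@1 B@1
Step 3: thread B executes B2 (x = x - 2). Shared: x=-2 y=3 z=1. PCs: A@1 B@2
Step 4: thread A executes A2 (z = 2). Shared: x=-2 y=3 z=2. PCs: A@2 B@2
Step 5: thread B executes B3 (y = y - 1). Shared: x=-2 y=2 z=2. PCs: A@2 B@3
Step 6: thread B executes B4 (z = z * 2). Shared: x=-2 y=2 z=4. PCs: A@2 B@4

Answer: x=-2 y=2 z=4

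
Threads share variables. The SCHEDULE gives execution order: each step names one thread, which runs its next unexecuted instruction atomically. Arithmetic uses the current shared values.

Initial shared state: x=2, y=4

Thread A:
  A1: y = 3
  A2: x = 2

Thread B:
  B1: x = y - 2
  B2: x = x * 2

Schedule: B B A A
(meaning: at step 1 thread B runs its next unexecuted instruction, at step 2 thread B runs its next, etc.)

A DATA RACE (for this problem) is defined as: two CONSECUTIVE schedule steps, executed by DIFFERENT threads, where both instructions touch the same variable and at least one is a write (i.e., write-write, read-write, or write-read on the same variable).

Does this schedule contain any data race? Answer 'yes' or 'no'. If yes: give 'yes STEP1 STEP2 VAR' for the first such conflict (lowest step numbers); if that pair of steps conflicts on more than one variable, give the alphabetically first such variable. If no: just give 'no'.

Answer: no

Derivation:
Steps 1,2: same thread (B). No race.
Steps 2,3: B(r=x,w=x) vs A(r=-,w=y). No conflict.
Steps 3,4: same thread (A). No race.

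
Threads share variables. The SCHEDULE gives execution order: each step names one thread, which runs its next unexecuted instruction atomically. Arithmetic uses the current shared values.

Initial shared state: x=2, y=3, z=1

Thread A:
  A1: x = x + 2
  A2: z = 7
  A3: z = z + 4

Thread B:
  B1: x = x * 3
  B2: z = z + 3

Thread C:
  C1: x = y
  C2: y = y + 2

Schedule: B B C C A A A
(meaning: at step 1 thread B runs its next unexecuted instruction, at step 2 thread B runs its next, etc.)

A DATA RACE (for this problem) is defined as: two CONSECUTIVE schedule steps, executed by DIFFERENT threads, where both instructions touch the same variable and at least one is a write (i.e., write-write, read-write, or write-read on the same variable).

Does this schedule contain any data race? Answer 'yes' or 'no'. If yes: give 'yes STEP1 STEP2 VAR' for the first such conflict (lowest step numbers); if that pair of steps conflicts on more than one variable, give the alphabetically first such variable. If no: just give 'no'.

Steps 1,2: same thread (B). No race.
Steps 2,3: B(r=z,w=z) vs C(r=y,w=x). No conflict.
Steps 3,4: same thread (C). No race.
Steps 4,5: C(r=y,w=y) vs A(r=x,w=x). No conflict.
Steps 5,6: same thread (A). No race.
Steps 6,7: same thread (A). No race.

Answer: no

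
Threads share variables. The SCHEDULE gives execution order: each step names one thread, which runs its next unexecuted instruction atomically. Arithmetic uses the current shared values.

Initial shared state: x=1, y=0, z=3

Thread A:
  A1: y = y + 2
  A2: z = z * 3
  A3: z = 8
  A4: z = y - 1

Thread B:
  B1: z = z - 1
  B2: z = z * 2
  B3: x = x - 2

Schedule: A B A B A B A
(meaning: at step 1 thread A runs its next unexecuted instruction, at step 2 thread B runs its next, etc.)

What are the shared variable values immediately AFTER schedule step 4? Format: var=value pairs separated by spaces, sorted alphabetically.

Answer: x=1 y=2 z=12

Derivation:
Step 1: thread A executes A1 (y = y + 2). Shared: x=1 y=2 z=3. PCs: A@1 B@0
Step 2: thread B executes B1 (z = z - 1). Shared: x=1 y=2 z=2. PCs: A@1 B@1
Step 3: thread A executes A2 (z = z * 3). Shared: x=1 y=2 z=6. PCs: A@2 B@1
Step 4: thread B executes B2 (z = z * 2). Shared: x=1 y=2 z=12. PCs: A@2 B@2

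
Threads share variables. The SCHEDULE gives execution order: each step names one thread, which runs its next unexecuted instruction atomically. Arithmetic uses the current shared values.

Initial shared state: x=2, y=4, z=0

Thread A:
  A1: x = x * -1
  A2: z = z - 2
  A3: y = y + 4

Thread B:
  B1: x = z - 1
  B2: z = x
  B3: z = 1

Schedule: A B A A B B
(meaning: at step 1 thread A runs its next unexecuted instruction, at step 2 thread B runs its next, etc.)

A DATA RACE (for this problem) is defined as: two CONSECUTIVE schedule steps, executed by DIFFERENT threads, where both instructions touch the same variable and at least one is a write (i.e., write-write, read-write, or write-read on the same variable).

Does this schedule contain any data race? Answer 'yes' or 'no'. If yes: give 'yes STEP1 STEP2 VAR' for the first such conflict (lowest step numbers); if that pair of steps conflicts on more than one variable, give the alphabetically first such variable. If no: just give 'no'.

Steps 1,2: A(x = x * -1) vs B(x = z - 1). RACE on x (W-W).
Steps 2,3: B(x = z - 1) vs A(z = z - 2). RACE on z (R-W).
Steps 3,4: same thread (A). No race.
Steps 4,5: A(r=y,w=y) vs B(r=x,w=z). No conflict.
Steps 5,6: same thread (B). No race.
First conflict at steps 1,2.

Answer: yes 1 2 x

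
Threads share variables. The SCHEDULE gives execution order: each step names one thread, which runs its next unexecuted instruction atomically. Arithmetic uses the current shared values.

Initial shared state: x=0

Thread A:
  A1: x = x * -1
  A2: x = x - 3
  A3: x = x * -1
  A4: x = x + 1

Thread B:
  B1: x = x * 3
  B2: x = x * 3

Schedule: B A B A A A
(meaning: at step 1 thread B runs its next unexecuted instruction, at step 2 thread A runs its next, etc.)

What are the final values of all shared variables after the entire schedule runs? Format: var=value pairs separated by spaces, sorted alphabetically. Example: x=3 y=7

Step 1: thread B executes B1 (x = x * 3). Shared: x=0. PCs: A@0 B@1
Step 2: thread A executes A1 (x = x * -1). Shared: x=0. PCs: A@1 B@1
Step 3: thread B executes B2 (x = x * 3). Shared: x=0. PCs: A@1 B@2
Step 4: thread A executes A2 (x = x - 3). Shared: x=-3. PCs: A@2 B@2
Step 5: thread A executes A3 (x = x * -1). Shared: x=3. PCs: A@3 B@2
Step 6: thread A executes A4 (x = x + 1). Shared: x=4. PCs: A@4 B@2

Answer: x=4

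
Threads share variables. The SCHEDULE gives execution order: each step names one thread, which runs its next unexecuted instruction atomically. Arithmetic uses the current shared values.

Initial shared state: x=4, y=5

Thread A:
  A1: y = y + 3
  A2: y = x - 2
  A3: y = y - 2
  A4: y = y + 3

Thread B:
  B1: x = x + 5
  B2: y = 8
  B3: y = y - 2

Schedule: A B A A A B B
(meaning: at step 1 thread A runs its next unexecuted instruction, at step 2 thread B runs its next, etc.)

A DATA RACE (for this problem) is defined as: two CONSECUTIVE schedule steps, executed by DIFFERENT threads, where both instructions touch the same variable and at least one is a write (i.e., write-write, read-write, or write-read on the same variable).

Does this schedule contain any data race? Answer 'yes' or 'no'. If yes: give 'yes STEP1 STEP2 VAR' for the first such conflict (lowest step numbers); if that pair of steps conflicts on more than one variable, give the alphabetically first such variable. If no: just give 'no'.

Steps 1,2: A(r=y,w=y) vs B(r=x,w=x). No conflict.
Steps 2,3: B(x = x + 5) vs A(y = x - 2). RACE on x (W-R).
Steps 3,4: same thread (A). No race.
Steps 4,5: same thread (A). No race.
Steps 5,6: A(y = y + 3) vs B(y = 8). RACE on y (W-W).
Steps 6,7: same thread (B). No race.
First conflict at steps 2,3.

Answer: yes 2 3 x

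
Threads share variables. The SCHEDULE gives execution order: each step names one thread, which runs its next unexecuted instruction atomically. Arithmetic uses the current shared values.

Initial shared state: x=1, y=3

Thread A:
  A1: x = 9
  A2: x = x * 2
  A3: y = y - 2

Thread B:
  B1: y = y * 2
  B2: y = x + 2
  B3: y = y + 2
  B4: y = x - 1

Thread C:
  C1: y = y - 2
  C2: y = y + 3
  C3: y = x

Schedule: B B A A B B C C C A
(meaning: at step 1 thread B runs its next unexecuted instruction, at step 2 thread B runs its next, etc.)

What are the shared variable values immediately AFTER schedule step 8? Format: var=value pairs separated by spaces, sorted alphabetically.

Answer: x=18 y=18

Derivation:
Step 1: thread B executes B1 (y = y * 2). Shared: x=1 y=6. PCs: A@0 B@1 C@0
Step 2: thread B executes B2 (y = x + 2). Shared: x=1 y=3. PCs: A@0 B@2 C@0
Step 3: thread A executes A1 (x = 9). Shared: x=9 y=3. PCs: A@1 B@2 C@0
Step 4: thread A executes A2 (x = x * 2). Shared: x=18 y=3. PCs: A@2 B@2 C@0
Step 5: thread B executes B3 (y = y + 2). Shared: x=18 y=5. PCs: A@2 B@3 C@0
Step 6: thread B executes B4 (y = x - 1). Shared: x=18 y=17. PCs: A@2 B@4 C@0
Step 7: thread C executes C1 (y = y - 2). Shared: x=18 y=15. PCs: A@2 B@4 C@1
Step 8: thread C executes C2 (y = y + 3). Shared: x=18 y=18. PCs: A@2 B@4 C@2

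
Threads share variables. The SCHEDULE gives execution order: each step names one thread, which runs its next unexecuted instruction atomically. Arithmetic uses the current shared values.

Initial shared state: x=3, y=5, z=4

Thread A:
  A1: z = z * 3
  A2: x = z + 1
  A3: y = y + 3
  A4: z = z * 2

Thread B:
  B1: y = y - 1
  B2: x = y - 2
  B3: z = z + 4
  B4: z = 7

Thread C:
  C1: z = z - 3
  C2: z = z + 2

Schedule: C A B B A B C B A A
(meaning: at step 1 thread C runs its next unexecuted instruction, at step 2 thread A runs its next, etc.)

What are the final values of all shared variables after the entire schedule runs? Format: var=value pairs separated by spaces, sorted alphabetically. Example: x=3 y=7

Answer: x=4 y=7 z=14

Derivation:
Step 1: thread C executes C1 (z = z - 3). Shared: x=3 y=5 z=1. PCs: A@0 B@0 C@1
Step 2: thread A executes A1 (z = z * 3). Shared: x=3 y=5 z=3. PCs: A@1 B@0 C@1
Step 3: thread B executes B1 (y = y - 1). Shared: x=3 y=4 z=3. PCs: A@1 B@1 C@1
Step 4: thread B executes B2 (x = y - 2). Shared: x=2 y=4 z=3. PCs: A@1 B@2 C@1
Step 5: thread A executes A2 (x = z + 1). Shared: x=4 y=4 z=3. PCs: A@2 B@2 C@1
Step 6: thread B executes B3 (z = z + 4). Shared: x=4 y=4 z=7. PCs: A@2 B@3 C@1
Step 7: thread C executes C2 (z = z + 2). Shared: x=4 y=4 z=9. PCs: A@2 B@3 C@2
Step 8: thread B executes B4 (z = 7). Shared: x=4 y=4 z=7. PCs: A@2 B@4 C@2
Step 9: thread A executes A3 (y = y + 3). Shared: x=4 y=7 z=7. PCs: A@3 B@4 C@2
Step 10: thread A executes A4 (z = z * 2). Shared: x=4 y=7 z=14. PCs: A@4 B@4 C@2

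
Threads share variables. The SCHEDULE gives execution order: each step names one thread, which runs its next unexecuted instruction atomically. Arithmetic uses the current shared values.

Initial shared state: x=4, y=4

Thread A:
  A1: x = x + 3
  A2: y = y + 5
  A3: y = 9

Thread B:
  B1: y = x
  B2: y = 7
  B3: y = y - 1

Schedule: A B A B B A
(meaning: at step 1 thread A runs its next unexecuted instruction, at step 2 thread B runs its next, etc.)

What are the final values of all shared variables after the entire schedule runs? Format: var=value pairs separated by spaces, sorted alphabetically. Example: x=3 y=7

Answer: x=7 y=9

Derivation:
Step 1: thread A executes A1 (x = x + 3). Shared: x=7 y=4. PCs: A@1 B@0
Step 2: thread B executes B1 (y = x). Shared: x=7 y=7. PCs: A@1 B@1
Step 3: thread A executes A2 (y = y + 5). Shared: x=7 y=12. PCs: A@2 B@1
Step 4: thread B executes B2 (y = 7). Shared: x=7 y=7. PCs: A@2 B@2
Step 5: thread B executes B3 (y = y - 1). Shared: x=7 y=6. PCs: A@2 B@3
Step 6: thread A executes A3 (y = 9). Shared: x=7 y=9. PCs: A@3 B@3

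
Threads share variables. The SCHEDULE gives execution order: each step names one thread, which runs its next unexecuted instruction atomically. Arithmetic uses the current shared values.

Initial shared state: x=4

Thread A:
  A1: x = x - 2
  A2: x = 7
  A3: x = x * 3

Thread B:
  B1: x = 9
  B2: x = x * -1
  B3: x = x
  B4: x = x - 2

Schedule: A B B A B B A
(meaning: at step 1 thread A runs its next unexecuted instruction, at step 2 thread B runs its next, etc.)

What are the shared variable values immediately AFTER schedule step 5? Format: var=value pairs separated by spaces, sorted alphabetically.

Step 1: thread A executes A1 (x = x - 2). Shared: x=2. PCs: A@1 B@0
Step 2: thread B executes B1 (x = 9). Shared: x=9. PCs: A@1 B@1
Step 3: thread B executes B2 (x = x * -1). Shared: x=-9. PCs: A@1 B@2
Step 4: thread A executes A2 (x = 7). Shared: x=7. PCs: A@2 B@2
Step 5: thread B executes B3 (x = x). Shared: x=7. PCs: A@2 B@3

Answer: x=7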